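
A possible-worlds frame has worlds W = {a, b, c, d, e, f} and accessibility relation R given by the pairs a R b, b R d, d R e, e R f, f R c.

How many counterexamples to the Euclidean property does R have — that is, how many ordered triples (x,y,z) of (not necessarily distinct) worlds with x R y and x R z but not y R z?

Enumerating: (a,b,b), (b,d,d), (d,e,e), (e,f,f), (f,c,c).

5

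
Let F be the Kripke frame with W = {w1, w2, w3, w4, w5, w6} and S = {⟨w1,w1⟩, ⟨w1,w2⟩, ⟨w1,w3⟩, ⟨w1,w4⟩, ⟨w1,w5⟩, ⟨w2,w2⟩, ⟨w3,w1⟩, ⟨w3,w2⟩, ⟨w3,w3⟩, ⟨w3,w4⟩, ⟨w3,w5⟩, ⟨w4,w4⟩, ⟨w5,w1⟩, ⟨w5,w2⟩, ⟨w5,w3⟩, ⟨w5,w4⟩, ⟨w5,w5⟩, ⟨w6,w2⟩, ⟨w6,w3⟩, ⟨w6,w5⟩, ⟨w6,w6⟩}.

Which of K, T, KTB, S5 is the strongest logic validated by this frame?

Reflexive (axiom T): yes — every world is S-related to itself.
Symmetric (axiom B): no — w1 S w2 but not w2 S w1.
Euclidean (axiom 5): no — w1 S w2 and w1 S w3, but not w2 S w3.
So F validates K, T; KTB would additionally require S to be symmetric. The strongest is T.

T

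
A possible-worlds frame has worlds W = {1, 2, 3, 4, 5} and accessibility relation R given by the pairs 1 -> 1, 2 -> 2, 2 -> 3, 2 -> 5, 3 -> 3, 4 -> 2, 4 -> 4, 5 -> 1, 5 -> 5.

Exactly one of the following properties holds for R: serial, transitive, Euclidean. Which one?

Serial: yes — every world has a successor (e.g. 1 R 1).
Transitive: no — 2 R 5 and 5 R 1, but not 2 R 1.
Euclidean: no — 2 R 3 and 2 R 5, but not 3 R 5.
Only serial holds.

serial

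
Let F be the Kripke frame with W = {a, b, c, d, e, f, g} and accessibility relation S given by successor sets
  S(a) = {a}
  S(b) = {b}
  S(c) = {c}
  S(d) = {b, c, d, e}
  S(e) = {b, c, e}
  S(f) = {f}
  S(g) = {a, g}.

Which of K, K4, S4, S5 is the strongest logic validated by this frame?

Transitive (axiom 4): yes — every two-step S-path is closed by a direct edge.
Reflexive (axiom T): yes — every world is S-related to itself.
Euclidean (axiom 5): no — d S b and d S c, but not b S c.
So F validates K, K4, S4; S5 would additionally require S to be Euclidean. The strongest is S4.

S4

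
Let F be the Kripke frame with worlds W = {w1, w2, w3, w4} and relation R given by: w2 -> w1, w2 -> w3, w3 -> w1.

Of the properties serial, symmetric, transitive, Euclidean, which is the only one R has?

transitive

Serial: no — w1 has no R-successor.
Symmetric: no — w2 R w1 but not w1 R w2.
Transitive: yes — every two-step R-path is closed by a direct edge.
Euclidean: no — w2 R w1 and w2 R w3, but not w1 R w3.
Only transitive holds.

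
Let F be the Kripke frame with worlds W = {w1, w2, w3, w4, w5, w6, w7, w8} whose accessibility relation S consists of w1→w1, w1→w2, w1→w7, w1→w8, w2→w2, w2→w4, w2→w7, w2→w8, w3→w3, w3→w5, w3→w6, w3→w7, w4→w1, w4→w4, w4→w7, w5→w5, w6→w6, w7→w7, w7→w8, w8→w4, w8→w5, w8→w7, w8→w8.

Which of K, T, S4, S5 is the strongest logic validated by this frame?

T

Reflexive (axiom T): yes — every world is S-related to itself.
Transitive (axiom 4): no — w1 S w2 and w2 S w4, but not w1 S w4.
Euclidean (axiom 5): no — w1 S w7 and w1 S w2, but not w7 S w2.
So F validates K, T; S4 would additionally require S to be transitive. The strongest is T.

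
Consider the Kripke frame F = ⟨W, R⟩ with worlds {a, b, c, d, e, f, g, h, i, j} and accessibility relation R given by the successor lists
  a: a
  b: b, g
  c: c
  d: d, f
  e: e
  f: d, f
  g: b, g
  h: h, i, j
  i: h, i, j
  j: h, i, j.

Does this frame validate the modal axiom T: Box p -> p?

Axiom T corresponds to the accessibility relation being reflexive.
Reflexive: yes — every world is R-related to itself.

Yes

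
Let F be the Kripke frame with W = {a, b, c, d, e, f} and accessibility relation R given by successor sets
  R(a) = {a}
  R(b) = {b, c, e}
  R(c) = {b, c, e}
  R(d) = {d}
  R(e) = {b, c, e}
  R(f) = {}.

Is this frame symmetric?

Symmetric: yes — every pair in R has its reverse in R.

Yes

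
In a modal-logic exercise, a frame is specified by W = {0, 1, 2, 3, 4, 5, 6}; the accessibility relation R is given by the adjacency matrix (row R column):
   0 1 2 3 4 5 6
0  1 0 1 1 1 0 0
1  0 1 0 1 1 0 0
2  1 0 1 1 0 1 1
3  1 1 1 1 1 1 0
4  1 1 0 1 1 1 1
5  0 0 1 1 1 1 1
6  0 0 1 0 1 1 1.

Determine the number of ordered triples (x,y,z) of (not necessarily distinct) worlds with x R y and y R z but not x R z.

36

Enumerating: (0,2,5), (0,2,6), (0,3,1), (0,3,5), (0,4,1), (0,4,5), (0,4,6), (1,3,0), (1,3,2), (1,3,5), (1,4,0), (1,4,5), … and 24 more.
Total: 36.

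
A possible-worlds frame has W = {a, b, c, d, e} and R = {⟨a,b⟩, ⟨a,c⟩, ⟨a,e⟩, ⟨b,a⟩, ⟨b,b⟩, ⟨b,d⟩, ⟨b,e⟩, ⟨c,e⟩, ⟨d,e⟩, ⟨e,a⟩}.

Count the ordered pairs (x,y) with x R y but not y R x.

Enumerating: (a,c), (b,d), (b,e), (c,e), (d,e).

5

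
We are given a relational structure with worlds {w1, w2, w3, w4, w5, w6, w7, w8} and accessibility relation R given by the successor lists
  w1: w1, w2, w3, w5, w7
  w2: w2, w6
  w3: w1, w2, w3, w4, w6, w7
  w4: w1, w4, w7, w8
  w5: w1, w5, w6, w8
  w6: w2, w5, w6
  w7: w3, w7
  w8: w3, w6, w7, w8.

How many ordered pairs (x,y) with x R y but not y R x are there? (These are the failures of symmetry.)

12

Enumerating: (w1,w2), (w1,w7), (w3,w2), (w3,w4), (w3,w6), (w4,w1), (w4,w7), (w4,w8), (w5,w8), (w8,w3), (w8,w6), (w8,w7).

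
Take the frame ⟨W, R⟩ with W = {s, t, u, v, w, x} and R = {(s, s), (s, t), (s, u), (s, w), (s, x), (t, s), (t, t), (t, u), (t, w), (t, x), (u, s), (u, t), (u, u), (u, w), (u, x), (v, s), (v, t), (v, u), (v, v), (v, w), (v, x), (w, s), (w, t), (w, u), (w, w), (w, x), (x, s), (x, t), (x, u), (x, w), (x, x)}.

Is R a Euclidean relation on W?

No

Euclidean: no — v R s and v R v, but not s R v.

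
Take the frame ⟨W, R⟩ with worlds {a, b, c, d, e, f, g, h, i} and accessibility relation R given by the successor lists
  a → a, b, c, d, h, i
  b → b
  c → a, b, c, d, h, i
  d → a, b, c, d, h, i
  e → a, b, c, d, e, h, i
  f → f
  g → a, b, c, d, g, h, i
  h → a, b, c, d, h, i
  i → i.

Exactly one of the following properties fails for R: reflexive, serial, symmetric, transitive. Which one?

symmetric

Reflexive: yes — every world is R-related to itself.
Serial: yes — every world has a successor (e.g. a R a).
Symmetric: no — a R b but not b R a.
Transitive: yes — every two-step R-path is closed by a direct edge.
Only symmetric fails.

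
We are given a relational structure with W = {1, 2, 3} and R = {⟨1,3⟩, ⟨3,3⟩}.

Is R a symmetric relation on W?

No

Symmetric: no — 1 R 3 but not 3 R 1.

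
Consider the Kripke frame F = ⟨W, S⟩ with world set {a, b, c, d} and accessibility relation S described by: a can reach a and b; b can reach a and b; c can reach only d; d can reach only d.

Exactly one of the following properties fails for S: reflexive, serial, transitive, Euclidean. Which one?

reflexive

Reflexive: no — c is not related to itself.
Serial: yes — every world has a successor (e.g. a S a).
Transitive: yes — every two-step S-path is closed by a direct edge.
Euclidean: yes — any two successors of a common world are S-related.
Only reflexive fails.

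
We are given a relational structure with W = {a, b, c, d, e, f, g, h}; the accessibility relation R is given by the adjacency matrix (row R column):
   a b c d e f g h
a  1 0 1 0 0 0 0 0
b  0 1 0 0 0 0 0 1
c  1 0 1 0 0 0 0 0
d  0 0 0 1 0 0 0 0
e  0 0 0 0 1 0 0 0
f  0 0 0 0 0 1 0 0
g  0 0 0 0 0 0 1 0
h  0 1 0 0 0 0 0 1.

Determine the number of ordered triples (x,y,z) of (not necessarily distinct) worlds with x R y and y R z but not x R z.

R is transitive; there are no such tuples.

0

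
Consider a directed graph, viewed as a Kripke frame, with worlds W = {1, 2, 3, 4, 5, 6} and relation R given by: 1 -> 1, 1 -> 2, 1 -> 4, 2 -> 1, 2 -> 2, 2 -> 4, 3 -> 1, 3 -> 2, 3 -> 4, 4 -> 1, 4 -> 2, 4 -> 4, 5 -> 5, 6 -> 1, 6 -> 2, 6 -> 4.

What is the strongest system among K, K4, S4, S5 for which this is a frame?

K4

Transitive (axiom 4): yes — every two-step R-path is closed by a direct edge.
Reflexive (axiom T): no — 3 is not related to itself.
Euclidean (axiom 5): yes — any two successors of a common world are R-related.
So F validates K, K4; S4 would additionally require R to be reflexive. The strongest is K4.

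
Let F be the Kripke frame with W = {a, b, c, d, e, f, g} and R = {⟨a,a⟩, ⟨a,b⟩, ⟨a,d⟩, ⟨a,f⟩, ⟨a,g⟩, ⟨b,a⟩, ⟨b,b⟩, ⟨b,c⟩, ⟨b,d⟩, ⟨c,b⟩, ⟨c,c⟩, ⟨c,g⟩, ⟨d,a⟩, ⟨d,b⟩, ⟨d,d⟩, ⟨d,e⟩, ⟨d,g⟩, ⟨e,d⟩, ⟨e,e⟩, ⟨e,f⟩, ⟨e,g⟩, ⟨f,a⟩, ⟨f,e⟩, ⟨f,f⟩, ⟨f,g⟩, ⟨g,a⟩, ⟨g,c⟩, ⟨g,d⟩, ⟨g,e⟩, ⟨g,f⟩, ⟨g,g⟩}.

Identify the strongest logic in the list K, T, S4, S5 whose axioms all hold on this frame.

Reflexive (axiom T): yes — every world is R-related to itself.
Transitive (axiom 4): no — a R b and b R c, but not a R c.
Euclidean (axiom 5): no — a R b and a R f, but not b R f.
So F validates K, T; S4 would additionally require R to be transitive. The strongest is T.

T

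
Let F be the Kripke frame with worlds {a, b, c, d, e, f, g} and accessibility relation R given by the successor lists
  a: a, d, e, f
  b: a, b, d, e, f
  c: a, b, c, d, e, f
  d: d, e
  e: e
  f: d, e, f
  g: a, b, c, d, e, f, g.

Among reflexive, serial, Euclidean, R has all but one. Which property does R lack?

Euclidean

Reflexive: yes — every world is R-related to itself.
Serial: yes — every world has a successor (e.g. a R a).
Euclidean: no — a R d and a R f, but not d R f.
Only Euclidean fails.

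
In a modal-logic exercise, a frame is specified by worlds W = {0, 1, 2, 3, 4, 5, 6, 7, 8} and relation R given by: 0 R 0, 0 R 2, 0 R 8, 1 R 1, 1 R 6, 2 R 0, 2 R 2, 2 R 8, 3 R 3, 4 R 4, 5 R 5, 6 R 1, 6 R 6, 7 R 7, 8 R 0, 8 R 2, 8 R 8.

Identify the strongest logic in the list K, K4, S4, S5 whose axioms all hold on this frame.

S5

Transitive (axiom 4): yes — every two-step R-path is closed by a direct edge.
Reflexive (axiom T): yes — every world is R-related to itself.
Euclidean (axiom 5): yes — any two successors of a common world are R-related.
So F validates K, K4, S4, S5. The strongest is S5.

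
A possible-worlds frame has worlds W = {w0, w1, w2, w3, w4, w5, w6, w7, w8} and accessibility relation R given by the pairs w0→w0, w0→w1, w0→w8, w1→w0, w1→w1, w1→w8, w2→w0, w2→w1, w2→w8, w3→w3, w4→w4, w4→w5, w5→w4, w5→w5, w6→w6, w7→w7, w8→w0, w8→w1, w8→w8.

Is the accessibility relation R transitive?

Yes

Transitive: yes — every two-step R-path is closed by a direct edge.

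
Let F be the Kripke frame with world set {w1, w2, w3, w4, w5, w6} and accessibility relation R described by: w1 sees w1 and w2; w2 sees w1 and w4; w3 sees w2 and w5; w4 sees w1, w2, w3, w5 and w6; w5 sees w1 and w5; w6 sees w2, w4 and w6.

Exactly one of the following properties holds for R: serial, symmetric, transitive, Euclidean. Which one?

serial

Serial: yes — every world has a successor (e.g. w1 R w1).
Symmetric: no — w3 R w2 but not w2 R w3.
Transitive: no — w1 R w2 and w2 R w4, but not w1 R w4.
Euclidean: no — w2 R w1 and w2 R w4, but not w1 R w4.
Only serial holds.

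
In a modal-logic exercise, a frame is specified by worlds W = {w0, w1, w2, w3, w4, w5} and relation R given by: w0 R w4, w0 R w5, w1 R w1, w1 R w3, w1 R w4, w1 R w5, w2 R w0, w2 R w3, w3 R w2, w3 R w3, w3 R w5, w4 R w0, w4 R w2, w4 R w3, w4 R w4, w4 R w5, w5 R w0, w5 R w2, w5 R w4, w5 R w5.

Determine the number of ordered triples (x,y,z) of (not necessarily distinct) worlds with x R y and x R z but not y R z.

Enumerating: (w1,w3,w1), (w1,w3,w4), (w1,w4,w1), (w1,w5,w1), (w1,w5,w3), (w2,w0,w0), (w2,w0,w3), (w2,w3,w0), (w3,w2,w2), (w3,w2,w5), (w3,w5,w3), (w4,w0,w0), … and 13 more.
Total: 25.

25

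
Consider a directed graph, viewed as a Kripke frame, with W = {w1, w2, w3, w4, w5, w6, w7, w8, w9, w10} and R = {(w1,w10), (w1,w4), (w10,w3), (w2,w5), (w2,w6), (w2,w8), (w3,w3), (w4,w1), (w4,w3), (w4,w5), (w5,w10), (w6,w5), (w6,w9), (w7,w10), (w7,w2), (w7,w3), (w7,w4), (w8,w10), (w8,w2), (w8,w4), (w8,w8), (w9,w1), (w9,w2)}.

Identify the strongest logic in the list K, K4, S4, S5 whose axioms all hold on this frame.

K

Transitive (axiom 4): no — w1 R w10 and w10 R w3, but not w1 R w3.
Reflexive (axiom T): no — w1 is not related to itself.
Euclidean (axiom 5): no — w1 R w10 and w1 R w4, but not w10 R w4.
So F validates K; K4 would additionally require R to be transitive. The strongest is K.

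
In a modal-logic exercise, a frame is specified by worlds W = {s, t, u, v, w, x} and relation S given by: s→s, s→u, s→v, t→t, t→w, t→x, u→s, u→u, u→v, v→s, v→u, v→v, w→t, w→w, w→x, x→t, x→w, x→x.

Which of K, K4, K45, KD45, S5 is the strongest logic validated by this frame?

S5

Transitive (axiom 4): yes — every two-step S-path is closed by a direct edge.
Euclidean (axiom 5): yes — any two successors of a common world are S-related.
Serial (axiom D): yes — every world has a successor (e.g. s S s).
Reflexive (axiom T): yes — every world is S-related to itself.
So F validates K, K4, K45, KD45, S5. The strongest is S5.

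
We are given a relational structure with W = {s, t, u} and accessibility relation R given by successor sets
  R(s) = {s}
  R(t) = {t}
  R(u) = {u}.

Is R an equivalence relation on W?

Yes

Reflexive: yes — every world is R-related to itself.
Symmetric: yes — every pair in R has its reverse in R.
Transitive: yes — every two-step R-path is closed by a direct edge.
So R is an equivalence relation.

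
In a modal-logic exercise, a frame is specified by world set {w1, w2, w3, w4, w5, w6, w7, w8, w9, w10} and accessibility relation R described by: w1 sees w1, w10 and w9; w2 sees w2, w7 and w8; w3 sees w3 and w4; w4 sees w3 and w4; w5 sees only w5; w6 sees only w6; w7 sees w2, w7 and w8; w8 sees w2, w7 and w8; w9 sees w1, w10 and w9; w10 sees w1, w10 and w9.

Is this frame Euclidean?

Euclidean: yes — any two successors of a common world are R-related.

Yes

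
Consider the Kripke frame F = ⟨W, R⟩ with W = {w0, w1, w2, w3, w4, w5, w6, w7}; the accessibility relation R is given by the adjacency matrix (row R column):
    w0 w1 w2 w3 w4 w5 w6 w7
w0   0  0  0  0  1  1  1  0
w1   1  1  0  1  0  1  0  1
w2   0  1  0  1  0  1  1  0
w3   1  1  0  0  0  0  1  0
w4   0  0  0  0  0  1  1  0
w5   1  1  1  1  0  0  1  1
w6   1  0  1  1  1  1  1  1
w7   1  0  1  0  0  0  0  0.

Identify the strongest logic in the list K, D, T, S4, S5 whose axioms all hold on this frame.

D

Serial (axiom D): yes — every world has a successor (e.g. w0 R w4).
Reflexive (axiom T): no — w0 is not related to itself.
Transitive (axiom 4): no — w0 R w5 and w5 R w1, but not w0 R w1.
Euclidean (axiom 5): no — w0 R w5 and w0 R w4, but not w5 R w4.
So F validates K, D; T would additionally require R to be reflexive. The strongest is D.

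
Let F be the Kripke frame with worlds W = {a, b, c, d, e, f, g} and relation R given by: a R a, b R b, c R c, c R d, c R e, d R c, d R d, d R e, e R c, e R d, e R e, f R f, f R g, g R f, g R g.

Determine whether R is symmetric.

Yes

Symmetric: yes — every pair in R has its reverse in R.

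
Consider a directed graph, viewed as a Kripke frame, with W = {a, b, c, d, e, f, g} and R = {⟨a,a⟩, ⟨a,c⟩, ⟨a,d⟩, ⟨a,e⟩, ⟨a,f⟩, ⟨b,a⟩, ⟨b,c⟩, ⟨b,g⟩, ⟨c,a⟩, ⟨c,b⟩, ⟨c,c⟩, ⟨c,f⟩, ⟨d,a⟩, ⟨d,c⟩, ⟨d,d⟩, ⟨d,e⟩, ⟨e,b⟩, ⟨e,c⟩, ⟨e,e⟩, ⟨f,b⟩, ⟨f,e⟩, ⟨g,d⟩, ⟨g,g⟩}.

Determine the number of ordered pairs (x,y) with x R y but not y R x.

12

Enumerating: (a,e), (a,f), (b,a), (b,g), (c,f), (d,c), (d,e), (e,b), (e,c), (f,b), (f,e), (g,d).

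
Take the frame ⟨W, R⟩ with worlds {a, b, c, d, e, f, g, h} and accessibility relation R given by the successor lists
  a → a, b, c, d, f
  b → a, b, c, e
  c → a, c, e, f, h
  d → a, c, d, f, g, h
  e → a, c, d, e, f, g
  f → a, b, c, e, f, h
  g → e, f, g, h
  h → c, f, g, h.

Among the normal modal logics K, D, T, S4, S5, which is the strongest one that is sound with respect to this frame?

T

Serial (axiom D): yes — every world has a successor (e.g. a R a).
Reflexive (axiom T): yes — every world is R-related to itself.
Transitive (axiom 4): no — a R b and b R e, but not a R e.
Euclidean (axiom 5): no — a R b and a R d, but not b R d.
So F validates K, D, T; S4 would additionally require R to be transitive. The strongest is T.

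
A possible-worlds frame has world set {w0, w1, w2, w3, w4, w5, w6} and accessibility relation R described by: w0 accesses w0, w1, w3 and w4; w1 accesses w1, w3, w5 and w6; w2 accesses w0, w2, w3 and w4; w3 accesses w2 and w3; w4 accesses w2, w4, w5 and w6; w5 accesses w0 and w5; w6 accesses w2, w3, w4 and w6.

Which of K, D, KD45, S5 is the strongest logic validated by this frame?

D

Serial (axiom D): yes — every world has a successor (e.g. w0 R w0).
Euclidean (axiom 5): no — w0 R w1 and w0 R w4, but not w1 R w4.
Transitive (axiom 4): no — w0 R w1 and w1 R w5, but not w0 R w5.
Reflexive (axiom T): yes — every world is R-related to itself.
So F validates K, D; KD45 would additionally require R to be Euclidean and transitive. The strongest is D.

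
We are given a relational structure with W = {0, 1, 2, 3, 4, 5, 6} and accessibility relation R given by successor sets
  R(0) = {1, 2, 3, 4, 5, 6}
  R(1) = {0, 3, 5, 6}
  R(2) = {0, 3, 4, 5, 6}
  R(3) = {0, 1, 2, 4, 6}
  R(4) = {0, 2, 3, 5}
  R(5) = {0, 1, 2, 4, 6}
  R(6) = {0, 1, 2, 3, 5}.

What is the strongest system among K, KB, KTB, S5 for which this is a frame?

Symmetric (axiom B): yes — every pair in R has its reverse in R.
Reflexive (axiom T): no — 0 is not related to itself.
Euclidean (axiom 5): no — 0 R 1 and 0 R 2, but not 1 R 2.
So F validates K, KB; KTB would additionally require R to be reflexive. The strongest is KB.

KB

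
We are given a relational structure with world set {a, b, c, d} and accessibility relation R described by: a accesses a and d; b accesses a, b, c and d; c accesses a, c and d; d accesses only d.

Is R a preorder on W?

Yes

Reflexive: yes — every world is R-related to itself.
Transitive: yes — every two-step R-path is closed by a direct edge.
So R is a preorder.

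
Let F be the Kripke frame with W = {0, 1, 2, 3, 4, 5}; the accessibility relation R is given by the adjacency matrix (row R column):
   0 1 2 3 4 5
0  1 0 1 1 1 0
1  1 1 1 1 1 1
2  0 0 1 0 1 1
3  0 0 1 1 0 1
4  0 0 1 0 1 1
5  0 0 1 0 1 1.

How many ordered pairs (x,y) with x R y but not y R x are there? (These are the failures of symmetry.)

Enumerating: (0,2), (0,3), (0,4), (1,0), (1,2), (1,3), (1,4), (1,5), (3,2), (3,5).

10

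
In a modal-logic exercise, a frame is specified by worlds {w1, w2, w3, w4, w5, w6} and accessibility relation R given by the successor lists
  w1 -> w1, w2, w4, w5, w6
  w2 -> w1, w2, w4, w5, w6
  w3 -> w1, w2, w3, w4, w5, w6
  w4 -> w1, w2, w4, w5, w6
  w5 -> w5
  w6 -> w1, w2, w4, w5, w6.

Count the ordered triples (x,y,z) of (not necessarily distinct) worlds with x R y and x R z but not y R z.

25

Enumerating: (w1,w5,w1), (w1,w5,w2), (w1,w5,w4), (w1,w5,w6), (w2,w5,w1), (w2,w5,w2), (w2,w5,w4), (w2,w5,w6), (w3,w1,w3), (w3,w2,w3), (w3,w4,w3), (w3,w5,w1), … and 13 more.
Total: 25.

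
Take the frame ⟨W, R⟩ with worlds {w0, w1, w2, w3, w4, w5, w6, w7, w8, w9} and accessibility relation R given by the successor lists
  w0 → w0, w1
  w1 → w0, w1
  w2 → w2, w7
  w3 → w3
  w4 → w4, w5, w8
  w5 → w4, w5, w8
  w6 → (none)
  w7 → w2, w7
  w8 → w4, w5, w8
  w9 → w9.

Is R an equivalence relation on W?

No

Reflexive: no — w6 is not related to itself.
Symmetric: yes — every pair in R has its reverse in R.
Transitive: yes — every two-step R-path is closed by a direct edge.
So R is not an equivalence relation.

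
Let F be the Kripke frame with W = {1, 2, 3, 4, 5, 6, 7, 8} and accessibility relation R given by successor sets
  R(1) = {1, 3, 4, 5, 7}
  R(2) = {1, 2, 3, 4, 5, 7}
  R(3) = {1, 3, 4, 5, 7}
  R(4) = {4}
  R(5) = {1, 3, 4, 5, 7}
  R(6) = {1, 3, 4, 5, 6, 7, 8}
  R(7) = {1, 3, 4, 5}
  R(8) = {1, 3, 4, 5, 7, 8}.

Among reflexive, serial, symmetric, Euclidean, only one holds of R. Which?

serial

Reflexive: no — 7 is not related to itself.
Serial: yes — every world has a successor (e.g. 1 R 1).
Symmetric: no — 1 R 4 but not 4 R 1.
Euclidean: no — 1 R 4 and 1 R 3, but not 4 R 3.
Only serial holds.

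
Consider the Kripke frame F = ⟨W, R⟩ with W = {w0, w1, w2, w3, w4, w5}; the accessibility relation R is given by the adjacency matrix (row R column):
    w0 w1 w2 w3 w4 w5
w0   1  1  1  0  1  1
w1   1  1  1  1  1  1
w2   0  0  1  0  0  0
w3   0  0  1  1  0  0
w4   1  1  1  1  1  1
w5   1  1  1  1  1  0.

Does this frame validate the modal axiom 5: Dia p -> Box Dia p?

The schema 5 characterises exactly the Euclidean frames.
Euclidean: no — w0 R w2 and w0 R w1, but not w2 R w1.

No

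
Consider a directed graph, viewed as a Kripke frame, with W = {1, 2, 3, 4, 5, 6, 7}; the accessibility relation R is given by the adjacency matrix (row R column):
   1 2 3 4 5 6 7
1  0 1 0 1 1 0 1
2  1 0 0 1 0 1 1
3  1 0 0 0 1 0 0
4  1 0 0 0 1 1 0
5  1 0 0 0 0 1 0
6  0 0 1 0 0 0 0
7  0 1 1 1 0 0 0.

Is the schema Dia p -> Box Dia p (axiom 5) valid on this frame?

By correspondence theory, 5 is valid on a frame iff R is Euclidean.
Euclidean: no — 1 R 2 and 1 R 5, but not 2 R 5.

No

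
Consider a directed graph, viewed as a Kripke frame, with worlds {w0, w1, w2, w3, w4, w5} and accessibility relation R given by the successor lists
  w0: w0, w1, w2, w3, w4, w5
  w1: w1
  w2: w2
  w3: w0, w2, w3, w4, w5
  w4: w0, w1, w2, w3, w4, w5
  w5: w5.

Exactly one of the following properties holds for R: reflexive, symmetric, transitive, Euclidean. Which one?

reflexive

Reflexive: yes — every world is R-related to itself.
Symmetric: no — w0 R w1 but not w1 R w0.
Transitive: no — w3 R w0 and w0 R w1, but not w3 R w1.
Euclidean: no — w0 R w1 and w0 R w2, but not w1 R w2.
Only reflexive holds.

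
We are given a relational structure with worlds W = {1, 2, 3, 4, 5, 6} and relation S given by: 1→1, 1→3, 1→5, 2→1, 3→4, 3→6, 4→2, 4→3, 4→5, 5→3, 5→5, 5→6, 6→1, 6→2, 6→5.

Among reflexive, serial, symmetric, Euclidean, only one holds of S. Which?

Reflexive: no — 2 is not related to itself.
Serial: yes — every world has a successor (e.g. 1 S 1).
Symmetric: no — 1 S 3 but not 3 S 1.
Euclidean: no — 1 S 3 and 1 S 5, but not 3 S 5.
Only serial holds.

serial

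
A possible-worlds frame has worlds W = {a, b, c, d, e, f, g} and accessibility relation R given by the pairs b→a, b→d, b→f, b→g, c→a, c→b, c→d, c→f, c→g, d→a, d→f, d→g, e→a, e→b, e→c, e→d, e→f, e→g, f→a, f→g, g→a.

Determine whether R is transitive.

Transitive: yes — every two-step R-path is closed by a direct edge.

Yes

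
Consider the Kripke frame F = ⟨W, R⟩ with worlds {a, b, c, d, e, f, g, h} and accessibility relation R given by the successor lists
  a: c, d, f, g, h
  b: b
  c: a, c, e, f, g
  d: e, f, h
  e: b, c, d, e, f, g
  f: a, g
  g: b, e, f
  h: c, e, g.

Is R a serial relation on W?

Serial: yes — every world has a successor (e.g. a R c).

Yes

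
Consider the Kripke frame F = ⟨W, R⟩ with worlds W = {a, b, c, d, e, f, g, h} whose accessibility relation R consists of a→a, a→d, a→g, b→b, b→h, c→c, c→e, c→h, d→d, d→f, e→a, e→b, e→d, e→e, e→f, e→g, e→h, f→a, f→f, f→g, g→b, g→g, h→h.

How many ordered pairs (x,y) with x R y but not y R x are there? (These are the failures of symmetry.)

15

Enumerating: (a,d), (a,g), (b,h), (c,e), (c,h), (d,f), (e,a), (e,b), (e,d), (e,f), (e,g), (e,h), (f,a), (f,g), (g,b).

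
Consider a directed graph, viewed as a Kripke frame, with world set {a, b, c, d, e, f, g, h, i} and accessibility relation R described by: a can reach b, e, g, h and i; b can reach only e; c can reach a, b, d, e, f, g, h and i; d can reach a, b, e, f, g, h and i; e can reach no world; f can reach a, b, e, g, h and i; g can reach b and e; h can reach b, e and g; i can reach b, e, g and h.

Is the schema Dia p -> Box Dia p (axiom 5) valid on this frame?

By correspondence theory, 5 is valid on a frame iff R is Euclidean.
Euclidean: no — a R b and a R g, but not b R g.

No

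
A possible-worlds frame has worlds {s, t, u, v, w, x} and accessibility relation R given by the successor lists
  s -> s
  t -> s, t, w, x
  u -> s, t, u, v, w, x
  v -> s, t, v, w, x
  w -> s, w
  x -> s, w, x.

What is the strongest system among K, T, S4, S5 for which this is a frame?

S4

Reflexive (axiom T): yes — every world is R-related to itself.
Transitive (axiom 4): yes — every two-step R-path is closed by a direct edge.
Euclidean (axiom 5): no — t R s and t R w, but not s R w.
So F validates K, T, S4; S5 would additionally require R to be Euclidean. The strongest is S4.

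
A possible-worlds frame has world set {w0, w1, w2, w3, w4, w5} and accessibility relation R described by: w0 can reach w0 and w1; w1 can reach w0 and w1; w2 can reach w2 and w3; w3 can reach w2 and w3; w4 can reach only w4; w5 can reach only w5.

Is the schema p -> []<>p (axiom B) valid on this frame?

By correspondence theory, B is valid on a frame iff R is symmetric.
Symmetric: yes — every pair in R has its reverse in R.

Yes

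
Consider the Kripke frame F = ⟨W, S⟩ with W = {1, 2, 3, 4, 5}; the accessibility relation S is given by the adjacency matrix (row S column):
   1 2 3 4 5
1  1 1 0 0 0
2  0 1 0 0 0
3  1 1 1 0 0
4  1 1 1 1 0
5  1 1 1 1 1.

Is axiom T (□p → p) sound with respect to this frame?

Axiom T corresponds to the accessibility relation being reflexive.
Reflexive: yes — every world is S-related to itself.

Yes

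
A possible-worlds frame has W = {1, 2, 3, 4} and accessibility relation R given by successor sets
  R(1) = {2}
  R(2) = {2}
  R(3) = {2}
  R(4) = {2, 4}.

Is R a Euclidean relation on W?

Euclidean: no — 4 R 2 and 4 R 4, but not 2 R 4.

No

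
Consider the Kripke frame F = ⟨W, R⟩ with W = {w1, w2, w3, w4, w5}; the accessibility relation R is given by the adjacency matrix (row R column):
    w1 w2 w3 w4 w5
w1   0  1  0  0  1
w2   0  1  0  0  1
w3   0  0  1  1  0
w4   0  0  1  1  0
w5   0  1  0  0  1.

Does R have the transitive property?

Yes

Transitive: yes — every two-step R-path is closed by a direct edge.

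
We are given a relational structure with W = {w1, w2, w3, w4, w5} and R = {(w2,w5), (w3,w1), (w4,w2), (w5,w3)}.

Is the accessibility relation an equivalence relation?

No

Reflexive: no — w1 is not related to itself.
Symmetric: no — w2 R w5 but not w5 R w2.
Transitive: no — w2 R w5 and w5 R w3, but not w2 R w3.
So R is not an equivalence relation.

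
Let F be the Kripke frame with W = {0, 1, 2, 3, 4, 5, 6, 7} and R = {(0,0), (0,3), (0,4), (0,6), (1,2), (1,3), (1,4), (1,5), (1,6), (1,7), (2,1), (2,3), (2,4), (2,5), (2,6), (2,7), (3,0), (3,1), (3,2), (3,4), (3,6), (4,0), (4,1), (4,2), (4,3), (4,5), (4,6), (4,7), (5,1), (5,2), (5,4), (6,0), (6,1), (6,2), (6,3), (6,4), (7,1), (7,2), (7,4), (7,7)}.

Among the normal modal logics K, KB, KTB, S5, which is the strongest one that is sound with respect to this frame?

Symmetric (axiom B): yes — every pair in R has its reverse in R.
Reflexive (axiom T): no — 1 is not related to itself.
Euclidean (axiom 5): no — 1 R 3 and 1 R 5, but not 3 R 5.
So F validates K, KB; KTB would additionally require R to be reflexive. The strongest is KB.

KB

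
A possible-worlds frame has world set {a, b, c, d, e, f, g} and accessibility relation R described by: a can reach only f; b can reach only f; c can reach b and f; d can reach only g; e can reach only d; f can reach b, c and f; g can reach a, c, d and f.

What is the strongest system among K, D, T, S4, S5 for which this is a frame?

Serial (axiom D): yes — every world has a successor (e.g. a R f).
Reflexive (axiom T): no — a is not related to itself.
Transitive (axiom 4): no — a R f and f R b, but not a R b.
Euclidean (axiom 5): no — f R b and f R c, but not b R c.
So F validates K, D; T would additionally require R to be reflexive. The strongest is D.

D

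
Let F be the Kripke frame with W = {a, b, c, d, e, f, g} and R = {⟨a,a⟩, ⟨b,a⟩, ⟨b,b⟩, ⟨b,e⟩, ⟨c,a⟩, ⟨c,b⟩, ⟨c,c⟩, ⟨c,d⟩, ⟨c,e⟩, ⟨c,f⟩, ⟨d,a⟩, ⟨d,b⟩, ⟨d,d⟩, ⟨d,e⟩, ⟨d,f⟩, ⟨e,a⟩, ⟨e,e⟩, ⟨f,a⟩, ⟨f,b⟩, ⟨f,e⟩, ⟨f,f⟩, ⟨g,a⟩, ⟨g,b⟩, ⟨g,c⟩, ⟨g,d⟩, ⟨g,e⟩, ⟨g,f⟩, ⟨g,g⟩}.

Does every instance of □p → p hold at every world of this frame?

Yes

The schema T characterises exactly the reflexive frames.
Reflexive: yes — every world is R-related to itself.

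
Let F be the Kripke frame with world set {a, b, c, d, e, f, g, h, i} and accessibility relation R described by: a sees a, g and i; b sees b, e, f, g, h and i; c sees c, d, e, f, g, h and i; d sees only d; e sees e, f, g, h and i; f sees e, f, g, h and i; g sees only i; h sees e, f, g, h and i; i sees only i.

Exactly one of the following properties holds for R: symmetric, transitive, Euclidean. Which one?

transitive

Symmetric: no — a R g but not g R a.
Transitive: yes — every two-step R-path is closed by a direct edge.
Euclidean: no — a R i and a R g, but not i R g.
Only transitive holds.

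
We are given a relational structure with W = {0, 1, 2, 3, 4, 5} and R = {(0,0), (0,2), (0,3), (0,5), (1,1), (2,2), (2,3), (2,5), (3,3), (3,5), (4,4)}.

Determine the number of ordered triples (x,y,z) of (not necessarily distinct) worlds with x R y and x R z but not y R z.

13

Enumerating: (0,2,0), (0,3,0), (0,3,2), (0,5,0), (0,5,2), (0,5,3), (0,5,5), (2,3,2), (2,5,2), (2,5,3), (2,5,5), (3,5,3), (3,5,5).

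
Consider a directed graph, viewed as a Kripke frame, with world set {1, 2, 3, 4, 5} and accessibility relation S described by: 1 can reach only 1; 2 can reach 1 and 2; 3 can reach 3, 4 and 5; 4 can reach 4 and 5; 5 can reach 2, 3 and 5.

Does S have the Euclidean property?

Euclidean: no — 3 S 5 and 3 S 4, but not 5 S 4.

No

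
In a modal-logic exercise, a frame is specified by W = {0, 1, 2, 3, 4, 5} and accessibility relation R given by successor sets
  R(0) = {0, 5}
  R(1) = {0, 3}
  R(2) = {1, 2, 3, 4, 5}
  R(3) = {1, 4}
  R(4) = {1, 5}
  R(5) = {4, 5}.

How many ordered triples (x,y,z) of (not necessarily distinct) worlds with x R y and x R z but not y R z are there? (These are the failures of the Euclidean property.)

Enumerating: (0,5,0), (1,0,3), (1,3,0), (1,3,3), (2,1,1), (2,1,2), (2,1,4), (2,1,5), (2,3,2), (2,3,3), (2,3,5), (2,4,2), … and 12 more.
Total: 24.

24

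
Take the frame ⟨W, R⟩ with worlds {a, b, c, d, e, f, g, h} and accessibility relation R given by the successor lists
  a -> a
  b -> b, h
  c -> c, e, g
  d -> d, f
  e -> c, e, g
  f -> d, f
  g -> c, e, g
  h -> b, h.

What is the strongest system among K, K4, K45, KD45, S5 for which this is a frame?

S5

Transitive (axiom 4): yes — every two-step R-path is closed by a direct edge.
Euclidean (axiom 5): yes — any two successors of a common world are R-related.
Serial (axiom D): yes — every world has a successor (e.g. a R a).
Reflexive (axiom T): yes — every world is R-related to itself.
So F validates K, K4, K45, KD45, S5. The strongest is S5.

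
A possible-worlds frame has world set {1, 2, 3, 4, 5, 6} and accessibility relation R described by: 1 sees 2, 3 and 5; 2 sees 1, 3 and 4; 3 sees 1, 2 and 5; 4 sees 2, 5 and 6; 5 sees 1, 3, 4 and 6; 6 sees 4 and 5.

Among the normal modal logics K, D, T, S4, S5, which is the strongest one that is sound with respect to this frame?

D

Serial (axiom D): yes — every world has a successor (e.g. 1 R 2).
Reflexive (axiom T): no — 1 is not related to itself.
Transitive (axiom 4): no — 1 R 2 and 2 R 4, but not 1 R 4.
Euclidean (axiom 5): no — 1 R 2 and 1 R 5, but not 2 R 5.
So F validates K, D; T would additionally require R to be reflexive. The strongest is D.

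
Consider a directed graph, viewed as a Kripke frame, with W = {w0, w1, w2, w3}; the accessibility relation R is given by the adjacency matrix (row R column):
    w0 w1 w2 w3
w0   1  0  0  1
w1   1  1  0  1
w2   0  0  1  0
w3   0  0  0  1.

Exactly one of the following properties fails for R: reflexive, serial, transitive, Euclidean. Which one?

Reflexive: yes — every world is R-related to itself.
Serial: yes — every world has a successor (e.g. w0 R w0).
Transitive: yes — every two-step R-path is closed by a direct edge.
Euclidean: no — w1 R w3 and w1 R w0, but not w3 R w0.
Only Euclidean fails.

Euclidean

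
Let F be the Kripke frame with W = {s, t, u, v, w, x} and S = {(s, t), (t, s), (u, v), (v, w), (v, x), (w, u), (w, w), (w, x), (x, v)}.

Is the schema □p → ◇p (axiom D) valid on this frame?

The schema D characterises exactly the serial frames.
Serial: yes — every world has a successor (e.g. s S t).

Yes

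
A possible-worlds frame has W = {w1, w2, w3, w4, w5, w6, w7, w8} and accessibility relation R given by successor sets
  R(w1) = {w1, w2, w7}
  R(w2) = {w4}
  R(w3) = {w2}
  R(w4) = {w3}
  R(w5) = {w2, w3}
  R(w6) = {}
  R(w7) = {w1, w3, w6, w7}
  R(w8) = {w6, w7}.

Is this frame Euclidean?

Euclidean: no — w1 R w2 and w1 R w7, but not w2 R w7.

No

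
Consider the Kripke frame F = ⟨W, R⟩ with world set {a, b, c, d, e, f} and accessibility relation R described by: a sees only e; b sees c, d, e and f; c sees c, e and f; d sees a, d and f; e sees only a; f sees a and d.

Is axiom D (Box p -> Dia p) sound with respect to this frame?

Yes

Axiom D corresponds to the accessibility relation being serial.
Serial: yes — every world has a successor (e.g. a R e).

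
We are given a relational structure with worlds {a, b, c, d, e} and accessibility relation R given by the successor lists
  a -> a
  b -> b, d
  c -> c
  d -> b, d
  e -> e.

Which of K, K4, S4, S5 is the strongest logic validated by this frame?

S5

Transitive (axiom 4): yes — every two-step R-path is closed by a direct edge.
Reflexive (axiom T): yes — every world is R-related to itself.
Euclidean (axiom 5): yes — any two successors of a common world are R-related.
So F validates K, K4, S4, S5. The strongest is S5.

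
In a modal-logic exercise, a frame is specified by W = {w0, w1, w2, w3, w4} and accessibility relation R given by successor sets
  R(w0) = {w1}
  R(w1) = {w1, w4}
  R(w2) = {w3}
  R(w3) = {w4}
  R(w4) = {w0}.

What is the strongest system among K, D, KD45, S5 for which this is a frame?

D

Serial (axiom D): yes — every world has a successor (e.g. w0 R w1).
Euclidean (axiom 5): no — w1 R w4 and w1 R w1, but not w4 R w1.
Transitive (axiom 4): no — w0 R w1 and w1 R w4, but not w0 R w4.
Reflexive (axiom T): no — w0 is not related to itself.
So F validates K, D; KD45 would additionally require R to be Euclidean and transitive. The strongest is D.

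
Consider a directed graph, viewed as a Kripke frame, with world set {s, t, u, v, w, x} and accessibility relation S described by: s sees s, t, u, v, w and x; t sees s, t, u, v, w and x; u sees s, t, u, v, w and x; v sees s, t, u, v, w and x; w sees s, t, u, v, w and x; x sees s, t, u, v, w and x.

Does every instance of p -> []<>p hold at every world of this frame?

The schema B characterises exactly the symmetric frames.
Symmetric: yes — every pair in S has its reverse in S.

Yes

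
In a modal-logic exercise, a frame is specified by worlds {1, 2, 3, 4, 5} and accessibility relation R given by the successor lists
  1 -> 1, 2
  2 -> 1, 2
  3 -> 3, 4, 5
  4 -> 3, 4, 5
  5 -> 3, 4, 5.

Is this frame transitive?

Yes

Transitive: yes — every two-step R-path is closed by a direct edge.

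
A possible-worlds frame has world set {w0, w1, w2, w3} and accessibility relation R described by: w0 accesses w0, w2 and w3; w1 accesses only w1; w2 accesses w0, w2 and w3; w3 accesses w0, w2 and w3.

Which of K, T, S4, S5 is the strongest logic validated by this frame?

S5

Reflexive (axiom T): yes — every world is R-related to itself.
Transitive (axiom 4): yes — every two-step R-path is closed by a direct edge.
Euclidean (axiom 5): yes — any two successors of a common world are R-related.
So F validates K, T, S4, S5. The strongest is S5.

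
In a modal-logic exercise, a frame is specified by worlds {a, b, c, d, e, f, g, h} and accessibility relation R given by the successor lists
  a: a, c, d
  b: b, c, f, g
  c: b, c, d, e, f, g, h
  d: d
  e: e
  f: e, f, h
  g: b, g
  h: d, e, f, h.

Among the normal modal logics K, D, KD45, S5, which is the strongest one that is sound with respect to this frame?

Serial (axiom D): yes — every world has a successor (e.g. a R a).
Euclidean (axiom 5): no — a R d and a R c, but not d R c.
Transitive (axiom 4): no — a R c and c R b, but not a R b.
Reflexive (axiom T): yes — every world is R-related to itself.
So F validates K, D; KD45 would additionally require R to be Euclidean and transitive. The strongest is D.

D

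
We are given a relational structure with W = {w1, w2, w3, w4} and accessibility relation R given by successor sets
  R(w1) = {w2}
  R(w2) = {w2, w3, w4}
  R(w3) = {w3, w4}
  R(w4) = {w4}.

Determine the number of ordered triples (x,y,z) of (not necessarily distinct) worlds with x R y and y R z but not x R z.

Enumerating: (w1,w2,w3), (w1,w2,w4).

2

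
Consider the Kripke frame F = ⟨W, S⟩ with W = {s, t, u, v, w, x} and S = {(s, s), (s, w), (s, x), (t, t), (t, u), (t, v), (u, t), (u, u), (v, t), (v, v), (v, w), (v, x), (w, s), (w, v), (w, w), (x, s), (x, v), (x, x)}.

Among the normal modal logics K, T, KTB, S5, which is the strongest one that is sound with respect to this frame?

KTB

Reflexive (axiom T): yes — every world is S-related to itself.
Symmetric (axiom B): yes — every pair in S has its reverse in S.
Euclidean (axiom 5): no — s S w and s S x, but not w S x.
So F validates K, T, KTB; S5 would additionally require S to be Euclidean. The strongest is KTB.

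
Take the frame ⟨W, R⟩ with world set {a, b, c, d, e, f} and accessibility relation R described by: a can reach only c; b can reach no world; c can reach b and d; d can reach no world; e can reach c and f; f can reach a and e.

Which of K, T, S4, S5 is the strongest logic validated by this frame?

K

Reflexive (axiom T): no — a is not related to itself.
Transitive (axiom 4): no — a R c and c R b, but not a R b.
Euclidean (axiom 5): no — c R b and c R d, but not b R d.
So F validates K; T would additionally require R to be reflexive. The strongest is K.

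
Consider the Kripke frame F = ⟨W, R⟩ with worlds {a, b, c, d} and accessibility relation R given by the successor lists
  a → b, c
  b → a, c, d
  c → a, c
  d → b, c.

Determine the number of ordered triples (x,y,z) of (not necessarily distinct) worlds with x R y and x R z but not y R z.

Enumerating: (a,b,b), (a,c,b), (b,a,a), (b,a,d), (b,c,d), (b,d,a), (b,d,d), (c,a,a), (d,b,b), (d,c,b).

10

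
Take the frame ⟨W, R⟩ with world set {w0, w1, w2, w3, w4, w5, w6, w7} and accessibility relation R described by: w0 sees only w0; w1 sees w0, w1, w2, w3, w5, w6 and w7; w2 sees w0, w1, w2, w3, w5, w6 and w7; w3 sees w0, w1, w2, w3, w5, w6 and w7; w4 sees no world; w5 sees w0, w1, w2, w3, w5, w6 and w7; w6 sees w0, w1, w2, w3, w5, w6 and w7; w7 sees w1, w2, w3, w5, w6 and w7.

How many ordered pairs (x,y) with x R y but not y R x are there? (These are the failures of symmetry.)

Enumerating: (w1,w0), (w2,w0), (w3,w0), (w5,w0), (w6,w0).

5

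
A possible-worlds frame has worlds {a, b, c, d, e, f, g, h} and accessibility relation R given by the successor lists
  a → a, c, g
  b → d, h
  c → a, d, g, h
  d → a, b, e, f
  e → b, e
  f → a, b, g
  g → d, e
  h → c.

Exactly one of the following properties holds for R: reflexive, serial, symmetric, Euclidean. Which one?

Reflexive: no — b is not related to itself.
Serial: yes — every world has a successor (e.g. a R a).
Symmetric: no — a R g but not g R a.
Euclidean: no — a R g and a R c, but not g R c.
Only serial holds.

serial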